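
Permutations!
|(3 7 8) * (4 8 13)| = 5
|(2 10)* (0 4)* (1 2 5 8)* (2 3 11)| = 14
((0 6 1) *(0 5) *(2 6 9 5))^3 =((0 9 5)(1 2 6))^3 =(9)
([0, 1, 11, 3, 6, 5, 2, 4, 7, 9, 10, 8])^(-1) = (2 6 4 7 8 11)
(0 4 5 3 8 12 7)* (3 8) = (0 4 5 8 12 7) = [4, 1, 2, 3, 5, 8, 6, 0, 12, 9, 10, 11, 7]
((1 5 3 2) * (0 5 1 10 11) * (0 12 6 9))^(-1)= (0 9 6 12 11 10 2 3 5)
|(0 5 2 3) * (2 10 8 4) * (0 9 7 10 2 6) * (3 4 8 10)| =15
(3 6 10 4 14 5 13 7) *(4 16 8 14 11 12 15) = (3 6 10 16 8 14 5 13 7)(4 11 12 15) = [0, 1, 2, 6, 11, 13, 10, 3, 14, 9, 16, 12, 15, 7, 5, 4, 8]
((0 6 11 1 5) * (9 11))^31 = (0 6 9 11 1 5)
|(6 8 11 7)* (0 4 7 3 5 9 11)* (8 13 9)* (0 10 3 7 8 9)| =11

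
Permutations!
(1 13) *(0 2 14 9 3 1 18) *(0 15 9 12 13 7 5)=[2, 7, 14, 1, 4, 0, 6, 5, 8, 3, 10, 11, 13, 18, 12, 9, 16, 17, 15]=(0 2 14 12 13 18 15 9 3 1 7 5)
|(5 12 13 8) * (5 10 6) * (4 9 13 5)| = |(4 9 13 8 10 6)(5 12)| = 6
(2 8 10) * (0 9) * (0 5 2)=[9, 1, 8, 3, 4, 2, 6, 7, 10, 5, 0]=(0 9 5 2 8 10)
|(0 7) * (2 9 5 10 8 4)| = 6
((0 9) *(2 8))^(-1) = (0 9)(2 8) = ((0 9)(2 8))^(-1)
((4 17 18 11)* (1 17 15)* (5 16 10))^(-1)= (1 15 4 11 18 17)(5 10 16)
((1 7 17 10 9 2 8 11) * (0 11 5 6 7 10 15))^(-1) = (0 15 17 7 6 5 8 2 9 10 1 11)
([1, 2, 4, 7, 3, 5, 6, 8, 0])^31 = [4, 3, 7, 0, 8, 5, 6, 1, 2]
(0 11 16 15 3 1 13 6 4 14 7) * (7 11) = (0 7)(1 13 6 4 14 11 16 15 3) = [7, 13, 2, 1, 14, 5, 4, 0, 8, 9, 10, 16, 12, 6, 11, 3, 15]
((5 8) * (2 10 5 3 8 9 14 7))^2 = (2 5 14)(7 10 9)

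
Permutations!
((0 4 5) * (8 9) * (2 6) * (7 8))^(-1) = (0 5 4)(2 6)(7 9 8)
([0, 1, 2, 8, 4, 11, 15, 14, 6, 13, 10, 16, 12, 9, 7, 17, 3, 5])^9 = [0, 1, 2, 8, 4, 11, 15, 14, 6, 13, 10, 16, 12, 9, 7, 17, 3, 5]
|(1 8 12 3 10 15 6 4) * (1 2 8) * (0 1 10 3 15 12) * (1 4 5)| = 12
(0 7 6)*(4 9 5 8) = (0 7 6)(4 9 5 8) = [7, 1, 2, 3, 9, 8, 0, 6, 4, 5]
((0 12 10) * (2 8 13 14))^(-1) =((0 12 10)(2 8 13 14))^(-1) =(0 10 12)(2 14 13 8)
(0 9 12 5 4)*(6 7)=[9, 1, 2, 3, 0, 4, 7, 6, 8, 12, 10, 11, 5]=(0 9 12 5 4)(6 7)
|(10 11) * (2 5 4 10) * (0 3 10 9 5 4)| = |(0 3 10 11 2 4 9 5)| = 8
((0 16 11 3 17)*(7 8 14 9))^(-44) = (0 16 11 3 17) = ((0 16 11 3 17)(7 8 14 9))^(-44)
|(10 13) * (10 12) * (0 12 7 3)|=6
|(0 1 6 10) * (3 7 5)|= 12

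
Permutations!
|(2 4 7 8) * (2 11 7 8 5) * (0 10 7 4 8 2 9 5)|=|(0 10 7)(2 8 11 4)(5 9)|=12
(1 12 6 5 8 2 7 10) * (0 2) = (0 2 7 10 1 12 6 5 8) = [2, 12, 7, 3, 4, 8, 5, 10, 0, 9, 1, 11, 6]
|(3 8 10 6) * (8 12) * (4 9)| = |(3 12 8 10 6)(4 9)| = 10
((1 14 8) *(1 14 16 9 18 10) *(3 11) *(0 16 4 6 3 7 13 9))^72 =(1 6 11 13 18)(3 7 9 10 4) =((0 16)(1 4 6 3 11 7 13 9 18 10)(8 14))^72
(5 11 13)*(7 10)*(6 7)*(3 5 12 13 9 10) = (3 5 11 9 10 6 7)(12 13) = [0, 1, 2, 5, 4, 11, 7, 3, 8, 10, 6, 9, 13, 12]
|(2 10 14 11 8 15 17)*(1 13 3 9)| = 28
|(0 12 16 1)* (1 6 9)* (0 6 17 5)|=|(0 12 16 17 5)(1 6 9)|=15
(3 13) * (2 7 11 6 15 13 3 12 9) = (2 7 11 6 15 13 12 9) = [0, 1, 7, 3, 4, 5, 15, 11, 8, 2, 10, 6, 9, 12, 14, 13]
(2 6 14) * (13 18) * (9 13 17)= (2 6 14)(9 13 18 17)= [0, 1, 6, 3, 4, 5, 14, 7, 8, 13, 10, 11, 12, 18, 2, 15, 16, 9, 17]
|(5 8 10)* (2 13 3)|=3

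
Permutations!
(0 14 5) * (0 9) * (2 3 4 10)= (0 14 5 9)(2 3 4 10)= [14, 1, 3, 4, 10, 9, 6, 7, 8, 0, 2, 11, 12, 13, 5]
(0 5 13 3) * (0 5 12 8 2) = (0 12 8 2)(3 5 13) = [12, 1, 0, 5, 4, 13, 6, 7, 2, 9, 10, 11, 8, 3]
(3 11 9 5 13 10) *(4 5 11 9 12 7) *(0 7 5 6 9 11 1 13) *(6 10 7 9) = [9, 13, 2, 11, 10, 0, 6, 4, 8, 1, 3, 12, 5, 7] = (0 9 1 13 7 4 10 3 11 12 5)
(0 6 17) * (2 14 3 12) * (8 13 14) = [6, 1, 8, 12, 4, 5, 17, 7, 13, 9, 10, 11, 2, 14, 3, 15, 16, 0] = (0 6 17)(2 8 13 14 3 12)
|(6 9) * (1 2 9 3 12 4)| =7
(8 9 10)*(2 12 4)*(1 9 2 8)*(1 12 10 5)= (1 9 5)(2 10 12 4 8)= [0, 9, 10, 3, 8, 1, 6, 7, 2, 5, 12, 11, 4]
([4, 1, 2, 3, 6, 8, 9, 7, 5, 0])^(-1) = [9, 1, 2, 3, 0, 8, 4, 7, 5, 6]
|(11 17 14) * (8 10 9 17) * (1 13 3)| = 6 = |(1 13 3)(8 10 9 17 14 11)|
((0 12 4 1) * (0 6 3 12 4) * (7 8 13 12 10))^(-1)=((0 4 1 6 3 10 7 8 13 12))^(-1)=(0 12 13 8 7 10 3 6 1 4)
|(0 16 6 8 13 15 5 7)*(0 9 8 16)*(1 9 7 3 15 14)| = 30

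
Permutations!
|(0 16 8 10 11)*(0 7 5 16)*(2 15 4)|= 6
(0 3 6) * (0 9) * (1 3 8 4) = (0 8 4 1 3 6 9) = [8, 3, 2, 6, 1, 5, 9, 7, 4, 0]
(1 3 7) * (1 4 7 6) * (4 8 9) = (1 3 6)(4 7 8 9) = [0, 3, 2, 6, 7, 5, 1, 8, 9, 4]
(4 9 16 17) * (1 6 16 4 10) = [0, 6, 2, 3, 9, 5, 16, 7, 8, 4, 1, 11, 12, 13, 14, 15, 17, 10] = (1 6 16 17 10)(4 9)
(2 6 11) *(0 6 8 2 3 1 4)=(0 6 11 3 1 4)(2 8)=[6, 4, 8, 1, 0, 5, 11, 7, 2, 9, 10, 3]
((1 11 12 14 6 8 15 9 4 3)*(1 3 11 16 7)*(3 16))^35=((1 3 16 7)(4 11 12 14 6 8 15 9))^35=(1 7 16 3)(4 14 15 11 6 9 12 8)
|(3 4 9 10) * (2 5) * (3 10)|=6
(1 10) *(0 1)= (0 1 10)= [1, 10, 2, 3, 4, 5, 6, 7, 8, 9, 0]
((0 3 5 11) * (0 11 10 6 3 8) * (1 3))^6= ((11)(0 8)(1 3 5 10 6))^6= (11)(1 3 5 10 6)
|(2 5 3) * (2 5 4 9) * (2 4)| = 2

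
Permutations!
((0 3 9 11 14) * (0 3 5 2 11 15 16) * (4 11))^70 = (16)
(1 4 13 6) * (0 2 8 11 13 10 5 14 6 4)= (0 2 8 11 13 4 10 5 14 6 1)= [2, 0, 8, 3, 10, 14, 1, 7, 11, 9, 5, 13, 12, 4, 6]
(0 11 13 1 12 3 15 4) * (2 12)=(0 11 13 1 2 12 3 15 4)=[11, 2, 12, 15, 0, 5, 6, 7, 8, 9, 10, 13, 3, 1, 14, 4]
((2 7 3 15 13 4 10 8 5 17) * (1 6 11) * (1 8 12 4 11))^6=(2 8 15)(3 17 11)(5 13 7)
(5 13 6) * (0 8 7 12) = [8, 1, 2, 3, 4, 13, 5, 12, 7, 9, 10, 11, 0, 6] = (0 8 7 12)(5 13 6)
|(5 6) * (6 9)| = 3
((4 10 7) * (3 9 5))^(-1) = (3 5 9)(4 7 10)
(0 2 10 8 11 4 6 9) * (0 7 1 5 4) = (0 2 10 8 11)(1 5 4 6 9 7) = [2, 5, 10, 3, 6, 4, 9, 1, 11, 7, 8, 0]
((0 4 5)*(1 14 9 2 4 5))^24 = ((0 5)(1 14 9 2 4))^24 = (1 4 2 9 14)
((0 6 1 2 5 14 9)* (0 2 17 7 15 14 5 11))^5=((0 6 1 17 7 15 14 9 2 11))^5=(0 15)(1 9)(2 17)(6 14)(7 11)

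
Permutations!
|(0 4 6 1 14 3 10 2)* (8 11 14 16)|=11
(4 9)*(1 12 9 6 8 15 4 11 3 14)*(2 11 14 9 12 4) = (1 4 6 8 15 2 11 3 9 14) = [0, 4, 11, 9, 6, 5, 8, 7, 15, 14, 10, 3, 12, 13, 1, 2]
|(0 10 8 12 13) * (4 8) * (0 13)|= |(13)(0 10 4 8 12)|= 5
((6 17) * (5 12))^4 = ((5 12)(6 17))^4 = (17)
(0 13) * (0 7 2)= (0 13 7 2)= [13, 1, 0, 3, 4, 5, 6, 2, 8, 9, 10, 11, 12, 7]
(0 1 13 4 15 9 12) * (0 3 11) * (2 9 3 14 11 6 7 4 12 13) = [1, 2, 9, 6, 15, 5, 7, 4, 8, 13, 10, 0, 14, 12, 11, 3] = (0 1 2 9 13 12 14 11)(3 6 7 4 15)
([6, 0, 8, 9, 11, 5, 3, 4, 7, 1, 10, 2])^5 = (11)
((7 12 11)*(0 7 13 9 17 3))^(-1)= (0 3 17 9 13 11 12 7)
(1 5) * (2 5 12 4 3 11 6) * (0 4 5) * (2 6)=(0 4 3 11 2)(1 12 5)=[4, 12, 0, 11, 3, 1, 6, 7, 8, 9, 10, 2, 5]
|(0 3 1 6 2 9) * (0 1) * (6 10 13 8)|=|(0 3)(1 10 13 8 6 2 9)|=14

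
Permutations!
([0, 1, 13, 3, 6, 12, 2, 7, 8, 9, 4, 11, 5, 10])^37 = (2 10 6 13 4)(5 12)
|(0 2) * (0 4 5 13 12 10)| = 7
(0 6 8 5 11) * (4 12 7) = (0 6 8 5 11)(4 12 7) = [6, 1, 2, 3, 12, 11, 8, 4, 5, 9, 10, 0, 7]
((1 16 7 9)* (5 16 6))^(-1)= (1 9 7 16 5 6)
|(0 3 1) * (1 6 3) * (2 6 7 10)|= 10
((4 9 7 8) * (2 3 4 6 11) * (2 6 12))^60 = (2 7 3 8 4 12 9)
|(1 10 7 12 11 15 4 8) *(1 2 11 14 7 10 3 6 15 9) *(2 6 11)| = 12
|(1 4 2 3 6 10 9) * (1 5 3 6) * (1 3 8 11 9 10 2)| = |(1 4)(2 6)(5 8 11 9)| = 4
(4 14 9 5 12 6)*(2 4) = (2 4 14 9 5 12 6) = [0, 1, 4, 3, 14, 12, 2, 7, 8, 5, 10, 11, 6, 13, 9]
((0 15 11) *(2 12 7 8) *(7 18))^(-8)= ((0 15 11)(2 12 18 7 8))^(-8)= (0 15 11)(2 18 8 12 7)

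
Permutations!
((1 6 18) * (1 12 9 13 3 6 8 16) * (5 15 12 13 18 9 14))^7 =((1 8 16)(3 6 9 18 13)(5 15 12 14))^7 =(1 8 16)(3 9 13 6 18)(5 14 12 15)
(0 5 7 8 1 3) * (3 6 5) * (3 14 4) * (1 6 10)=(0 14 4 3)(1 10)(5 7 8 6)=[14, 10, 2, 0, 3, 7, 5, 8, 6, 9, 1, 11, 12, 13, 4]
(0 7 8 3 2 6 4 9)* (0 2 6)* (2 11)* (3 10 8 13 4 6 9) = [7, 1, 0, 9, 3, 5, 6, 13, 10, 11, 8, 2, 12, 4] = (0 7 13 4 3 9 11 2)(8 10)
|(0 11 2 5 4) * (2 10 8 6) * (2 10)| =|(0 11 2 5 4)(6 10 8)| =15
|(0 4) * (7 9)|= 2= |(0 4)(7 9)|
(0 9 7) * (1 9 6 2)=[6, 9, 1, 3, 4, 5, 2, 0, 8, 7]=(0 6 2 1 9 7)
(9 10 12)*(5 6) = (5 6)(9 10 12) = [0, 1, 2, 3, 4, 6, 5, 7, 8, 10, 12, 11, 9]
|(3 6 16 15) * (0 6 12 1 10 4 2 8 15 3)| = 11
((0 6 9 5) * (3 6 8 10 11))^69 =((0 8 10 11 3 6 9 5))^69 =(0 6 10 5 3 8 9 11)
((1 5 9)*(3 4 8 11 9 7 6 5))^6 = (11)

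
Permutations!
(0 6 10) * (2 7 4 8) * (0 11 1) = [6, 0, 7, 3, 8, 5, 10, 4, 2, 9, 11, 1] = (0 6 10 11 1)(2 7 4 8)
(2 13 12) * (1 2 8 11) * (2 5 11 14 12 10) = (1 5 11)(2 13 10)(8 14 12) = [0, 5, 13, 3, 4, 11, 6, 7, 14, 9, 2, 1, 8, 10, 12]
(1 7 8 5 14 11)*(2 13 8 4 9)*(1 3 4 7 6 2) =[0, 6, 13, 4, 9, 14, 2, 7, 5, 1, 10, 3, 12, 8, 11] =(1 6 2 13 8 5 14 11 3 4 9)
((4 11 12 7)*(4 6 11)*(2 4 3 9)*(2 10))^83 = ((2 4 3 9 10)(6 11 12 7))^83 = (2 9 4 10 3)(6 7 12 11)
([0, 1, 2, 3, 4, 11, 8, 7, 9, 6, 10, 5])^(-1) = [0, 1, 2, 3, 4, 11, 9, 7, 6, 8, 10, 5]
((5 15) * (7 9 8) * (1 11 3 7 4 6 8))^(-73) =(1 3 9 11 7)(4 8 6)(5 15)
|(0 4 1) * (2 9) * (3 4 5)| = 10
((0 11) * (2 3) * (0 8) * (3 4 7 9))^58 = ((0 11 8)(2 4 7 9 3))^58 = (0 11 8)(2 9 4 3 7)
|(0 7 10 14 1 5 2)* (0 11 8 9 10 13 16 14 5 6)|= |(0 7 13 16 14 1 6)(2 11 8 9 10 5)|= 42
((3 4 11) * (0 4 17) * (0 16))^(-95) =((0 4 11 3 17 16))^(-95) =(0 4 11 3 17 16)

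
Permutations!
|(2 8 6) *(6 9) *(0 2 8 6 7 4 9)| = 12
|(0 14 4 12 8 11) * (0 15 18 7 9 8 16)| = 30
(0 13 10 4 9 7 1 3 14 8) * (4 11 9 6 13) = (0 4 6 13 10 11 9 7 1 3 14 8) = [4, 3, 2, 14, 6, 5, 13, 1, 0, 7, 11, 9, 12, 10, 8]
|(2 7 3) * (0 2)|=4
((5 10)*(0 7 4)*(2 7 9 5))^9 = ((0 9 5 10 2 7 4))^9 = (0 5 2 4 9 10 7)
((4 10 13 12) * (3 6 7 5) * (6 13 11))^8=((3 13 12 4 10 11 6 7 5))^8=(3 5 7 6 11 10 4 12 13)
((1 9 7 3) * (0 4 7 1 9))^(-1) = ((0 4 7 3 9 1))^(-1) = (0 1 9 3 7 4)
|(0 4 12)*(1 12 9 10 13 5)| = 8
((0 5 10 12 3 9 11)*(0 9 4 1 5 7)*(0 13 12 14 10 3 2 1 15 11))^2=((0 7 13 12 2 1 5 3 4 15 11 9)(10 14))^2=(0 13 2 5 4 11)(1 3 15 9 7 12)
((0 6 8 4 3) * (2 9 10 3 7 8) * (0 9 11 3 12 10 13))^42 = ((0 6 2 11 3 9 13)(4 7 8)(10 12))^42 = (13)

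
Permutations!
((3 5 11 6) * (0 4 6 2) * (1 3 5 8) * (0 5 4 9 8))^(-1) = (0 3 1 8 9)(2 11 5)(4 6)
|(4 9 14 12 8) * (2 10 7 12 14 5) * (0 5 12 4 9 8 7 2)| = |(14)(0 5)(2 10)(4 8 9 12 7)| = 10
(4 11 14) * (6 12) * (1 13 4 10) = (1 13 4 11 14 10)(6 12) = [0, 13, 2, 3, 11, 5, 12, 7, 8, 9, 1, 14, 6, 4, 10]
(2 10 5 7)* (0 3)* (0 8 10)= (0 3 8 10 5 7 2)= [3, 1, 0, 8, 4, 7, 6, 2, 10, 9, 5]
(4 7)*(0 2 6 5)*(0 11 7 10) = [2, 1, 6, 3, 10, 11, 5, 4, 8, 9, 0, 7] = (0 2 6 5 11 7 4 10)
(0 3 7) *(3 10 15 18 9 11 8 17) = (0 10 15 18 9 11 8 17 3 7) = [10, 1, 2, 7, 4, 5, 6, 0, 17, 11, 15, 8, 12, 13, 14, 18, 16, 3, 9]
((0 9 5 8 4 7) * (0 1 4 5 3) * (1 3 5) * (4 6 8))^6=(9)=((0 9 5 4 7 3)(1 6 8))^6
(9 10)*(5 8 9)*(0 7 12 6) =(0 7 12 6)(5 8 9 10) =[7, 1, 2, 3, 4, 8, 0, 12, 9, 10, 5, 11, 6]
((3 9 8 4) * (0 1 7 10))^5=(0 1 7 10)(3 9 8 4)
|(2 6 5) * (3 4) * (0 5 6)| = 6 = |(6)(0 5 2)(3 4)|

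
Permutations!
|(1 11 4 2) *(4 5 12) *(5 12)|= |(1 11 12 4 2)|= 5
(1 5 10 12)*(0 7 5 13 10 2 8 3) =(0 7 5 2 8 3)(1 13 10 12) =[7, 13, 8, 0, 4, 2, 6, 5, 3, 9, 12, 11, 1, 10]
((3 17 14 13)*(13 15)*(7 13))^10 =((3 17 14 15 7 13))^10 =(3 7 14)(13 15 17)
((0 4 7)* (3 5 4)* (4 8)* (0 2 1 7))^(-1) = ((0 3 5 8 4)(1 7 2))^(-1) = (0 4 8 5 3)(1 2 7)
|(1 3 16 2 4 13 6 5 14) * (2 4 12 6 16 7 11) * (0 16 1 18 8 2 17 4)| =|(0 16)(1 3 7 11 17 4 13)(2 12 6 5 14 18 8)| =14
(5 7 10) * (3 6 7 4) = (3 6 7 10 5 4) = [0, 1, 2, 6, 3, 4, 7, 10, 8, 9, 5]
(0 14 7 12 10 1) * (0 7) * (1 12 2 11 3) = (0 14)(1 7 2 11 3)(10 12) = [14, 7, 11, 1, 4, 5, 6, 2, 8, 9, 12, 3, 10, 13, 0]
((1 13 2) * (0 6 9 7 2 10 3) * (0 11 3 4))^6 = ((0 6 9 7 2 1 13 10 4)(3 11))^6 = (0 13 7)(1 9 4)(2 6 10)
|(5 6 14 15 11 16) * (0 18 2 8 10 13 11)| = 12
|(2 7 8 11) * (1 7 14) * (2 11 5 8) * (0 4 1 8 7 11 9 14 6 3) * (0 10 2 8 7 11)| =12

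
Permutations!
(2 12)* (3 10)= (2 12)(3 10)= [0, 1, 12, 10, 4, 5, 6, 7, 8, 9, 3, 11, 2]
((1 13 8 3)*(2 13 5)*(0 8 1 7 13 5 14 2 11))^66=(0 14 3 5 13)(1 8 2 7 11)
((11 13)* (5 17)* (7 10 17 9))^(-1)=(5 17 10 7 9)(11 13)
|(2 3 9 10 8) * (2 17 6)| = 7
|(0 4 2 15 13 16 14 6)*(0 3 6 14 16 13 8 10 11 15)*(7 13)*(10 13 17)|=42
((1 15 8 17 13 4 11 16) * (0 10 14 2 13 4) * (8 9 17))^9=(0 13 2 14 10)(1 9 4 16 15 17 11)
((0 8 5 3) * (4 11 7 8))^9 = (0 11 8 3 4 7 5) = ((0 4 11 7 8 5 3))^9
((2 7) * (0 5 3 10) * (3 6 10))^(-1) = (0 10 6 5)(2 7)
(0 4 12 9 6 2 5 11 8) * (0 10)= (0 4 12 9 6 2 5 11 8 10)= [4, 1, 5, 3, 12, 11, 2, 7, 10, 6, 0, 8, 9]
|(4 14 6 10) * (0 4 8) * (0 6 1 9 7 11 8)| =10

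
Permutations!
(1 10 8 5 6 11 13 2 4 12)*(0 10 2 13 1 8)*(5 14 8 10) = (0 5 6 11 1 2 4 12 10)(8 14) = [5, 2, 4, 3, 12, 6, 11, 7, 14, 9, 0, 1, 10, 13, 8]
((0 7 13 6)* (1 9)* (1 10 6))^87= (0 1 6 13 10 7 9)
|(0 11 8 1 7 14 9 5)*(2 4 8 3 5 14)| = 20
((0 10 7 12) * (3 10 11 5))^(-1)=(0 12 7 10 3 5 11)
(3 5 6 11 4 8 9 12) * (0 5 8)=(0 5 6 11 4)(3 8 9 12)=[5, 1, 2, 8, 0, 6, 11, 7, 9, 12, 10, 4, 3]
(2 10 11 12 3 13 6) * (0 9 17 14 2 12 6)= (0 9 17 14 2 10 11 6 12 3 13)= [9, 1, 10, 13, 4, 5, 12, 7, 8, 17, 11, 6, 3, 0, 2, 15, 16, 14]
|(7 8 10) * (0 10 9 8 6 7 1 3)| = 4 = |(0 10 1 3)(6 7)(8 9)|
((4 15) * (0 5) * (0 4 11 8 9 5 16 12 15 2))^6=((0 16 12 15 11 8 9 5 4 2))^6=(0 9 12 4 11)(2 8 16 5 15)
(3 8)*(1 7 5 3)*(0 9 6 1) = [9, 7, 2, 8, 4, 3, 1, 5, 0, 6] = (0 9 6 1 7 5 3 8)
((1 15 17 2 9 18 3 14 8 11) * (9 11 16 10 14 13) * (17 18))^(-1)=(1 11 2 17 9 13 3 18 15)(8 14 10 16)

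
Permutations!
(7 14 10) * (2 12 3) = [0, 1, 12, 2, 4, 5, 6, 14, 8, 9, 7, 11, 3, 13, 10] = (2 12 3)(7 14 10)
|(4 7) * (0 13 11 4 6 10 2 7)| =|(0 13 11 4)(2 7 6 10)| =4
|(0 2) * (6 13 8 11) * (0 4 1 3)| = |(0 2 4 1 3)(6 13 8 11)| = 20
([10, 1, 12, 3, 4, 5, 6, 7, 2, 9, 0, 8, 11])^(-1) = [10, 1, 8, 3, 4, 5, 6, 7, 11, 9, 0, 12, 2]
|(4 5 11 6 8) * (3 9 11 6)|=12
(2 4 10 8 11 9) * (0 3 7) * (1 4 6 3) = (0 1 4 10 8 11 9 2 6 3 7) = [1, 4, 6, 7, 10, 5, 3, 0, 11, 2, 8, 9]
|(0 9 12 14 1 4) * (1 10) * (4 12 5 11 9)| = 12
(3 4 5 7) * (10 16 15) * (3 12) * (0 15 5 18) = (0 15 10 16 5 7 12 3 4 18) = [15, 1, 2, 4, 18, 7, 6, 12, 8, 9, 16, 11, 3, 13, 14, 10, 5, 17, 0]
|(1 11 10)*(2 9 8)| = 3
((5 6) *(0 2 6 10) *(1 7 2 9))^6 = ((0 9 1 7 2 6 5 10))^6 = (0 5 2 1)(6 7 9 10)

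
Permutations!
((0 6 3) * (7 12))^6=((0 6 3)(7 12))^6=(12)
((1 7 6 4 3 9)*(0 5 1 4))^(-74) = (0 5 1 7 6)(3 9 4)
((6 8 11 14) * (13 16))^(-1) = (6 14 11 8)(13 16)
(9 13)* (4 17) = (4 17)(9 13) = [0, 1, 2, 3, 17, 5, 6, 7, 8, 13, 10, 11, 12, 9, 14, 15, 16, 4]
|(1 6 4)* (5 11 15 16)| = |(1 6 4)(5 11 15 16)| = 12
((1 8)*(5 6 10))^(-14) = (5 6 10) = ((1 8)(5 6 10))^(-14)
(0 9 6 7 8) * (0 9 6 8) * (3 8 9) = (9)(0 6 7)(3 8) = [6, 1, 2, 8, 4, 5, 7, 0, 3, 9]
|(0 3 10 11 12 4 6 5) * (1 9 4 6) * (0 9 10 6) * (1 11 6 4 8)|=30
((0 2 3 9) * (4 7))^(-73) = (0 9 3 2)(4 7)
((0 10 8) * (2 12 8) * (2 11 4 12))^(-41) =((0 10 11 4 12 8))^(-41) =(0 10 11 4 12 8)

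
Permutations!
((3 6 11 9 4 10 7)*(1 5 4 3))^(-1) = (1 7 10 4 5)(3 9 11 6)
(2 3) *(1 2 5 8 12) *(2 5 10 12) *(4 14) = (1 5 8 2 3 10 12)(4 14) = [0, 5, 3, 10, 14, 8, 6, 7, 2, 9, 12, 11, 1, 13, 4]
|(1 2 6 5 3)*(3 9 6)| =3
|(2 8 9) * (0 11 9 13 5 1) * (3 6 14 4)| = |(0 11 9 2 8 13 5 1)(3 6 14 4)| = 8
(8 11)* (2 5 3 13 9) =(2 5 3 13 9)(8 11) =[0, 1, 5, 13, 4, 3, 6, 7, 11, 2, 10, 8, 12, 9]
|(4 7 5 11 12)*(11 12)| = 4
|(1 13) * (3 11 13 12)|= |(1 12 3 11 13)|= 5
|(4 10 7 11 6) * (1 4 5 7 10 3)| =|(1 4 3)(5 7 11 6)| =12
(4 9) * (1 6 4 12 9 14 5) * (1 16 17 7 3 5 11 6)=[0, 1, 2, 5, 14, 16, 4, 3, 8, 12, 10, 6, 9, 13, 11, 15, 17, 7]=(3 5 16 17 7)(4 14 11 6)(9 12)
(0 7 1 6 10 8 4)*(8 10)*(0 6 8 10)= (0 7 1 8 4 6 10)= [7, 8, 2, 3, 6, 5, 10, 1, 4, 9, 0]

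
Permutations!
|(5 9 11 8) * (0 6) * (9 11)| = |(0 6)(5 11 8)| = 6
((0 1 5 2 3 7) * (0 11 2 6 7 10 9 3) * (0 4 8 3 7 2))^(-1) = ((0 1 5 6 2 4 8 3 10 9 7 11))^(-1) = (0 11 7 9 10 3 8 4 2 6 5 1)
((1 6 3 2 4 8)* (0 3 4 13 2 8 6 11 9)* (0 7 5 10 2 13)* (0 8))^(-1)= ((13)(0 3)(1 11 9 7 5 10 2 8)(4 6))^(-1)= (13)(0 3)(1 8 2 10 5 7 9 11)(4 6)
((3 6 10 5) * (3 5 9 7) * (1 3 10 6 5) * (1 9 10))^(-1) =((10)(1 3 5 9 7))^(-1) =(10)(1 7 9 5 3)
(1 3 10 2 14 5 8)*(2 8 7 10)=(1 3 2 14 5 7 10 8)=[0, 3, 14, 2, 4, 7, 6, 10, 1, 9, 8, 11, 12, 13, 5]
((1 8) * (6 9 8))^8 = ((1 6 9 8))^8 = (9)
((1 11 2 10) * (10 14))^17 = ((1 11 2 14 10))^17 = (1 2 10 11 14)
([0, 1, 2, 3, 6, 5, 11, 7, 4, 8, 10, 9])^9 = (4 8 9 11 6)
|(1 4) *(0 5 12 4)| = |(0 5 12 4 1)| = 5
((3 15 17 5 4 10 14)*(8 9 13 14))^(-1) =(3 14 13 9 8 10 4 5 17 15)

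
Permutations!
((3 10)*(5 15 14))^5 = (3 10)(5 14 15)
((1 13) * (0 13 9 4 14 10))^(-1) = (0 10 14 4 9 1 13)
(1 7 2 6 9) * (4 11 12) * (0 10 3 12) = [10, 7, 6, 12, 11, 5, 9, 2, 8, 1, 3, 0, 4] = (0 10 3 12 4 11)(1 7 2 6 9)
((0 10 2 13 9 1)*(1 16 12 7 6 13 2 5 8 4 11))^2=((0 10 5 8 4 11 1)(6 13 9 16 12 7))^2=(0 5 4 1 10 8 11)(6 9 12)(7 13 16)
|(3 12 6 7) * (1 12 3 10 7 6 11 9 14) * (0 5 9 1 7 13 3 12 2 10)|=|(0 5 9 14 7)(1 2 10 13 3 12 11)|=35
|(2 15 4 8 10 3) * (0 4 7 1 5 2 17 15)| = 11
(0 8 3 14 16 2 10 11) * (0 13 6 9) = (0 8 3 14 16 2 10 11 13 6 9) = [8, 1, 10, 14, 4, 5, 9, 7, 3, 0, 11, 13, 12, 6, 16, 15, 2]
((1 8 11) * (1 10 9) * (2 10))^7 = (1 8 11 2 10 9)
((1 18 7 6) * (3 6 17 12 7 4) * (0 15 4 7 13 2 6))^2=((0 15 4 3)(1 18 7 17 12 13 2 6))^2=(0 4)(1 7 12 2)(3 15)(6 18 17 13)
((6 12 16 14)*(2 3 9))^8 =(16)(2 9 3)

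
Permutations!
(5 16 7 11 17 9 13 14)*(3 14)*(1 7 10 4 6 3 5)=(1 7 11 17 9 13 5 16 10 4 6 3 14)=[0, 7, 2, 14, 6, 16, 3, 11, 8, 13, 4, 17, 12, 5, 1, 15, 10, 9]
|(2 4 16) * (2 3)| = |(2 4 16 3)| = 4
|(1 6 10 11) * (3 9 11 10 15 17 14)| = 8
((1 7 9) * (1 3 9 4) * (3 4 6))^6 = ((1 7 6 3 9 4))^6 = (9)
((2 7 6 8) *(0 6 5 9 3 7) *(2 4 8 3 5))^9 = (0 2 7 3 6)(4 8)(5 9)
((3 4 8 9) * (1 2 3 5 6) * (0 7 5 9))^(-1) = (9)(0 8 4 3 2 1 6 5 7)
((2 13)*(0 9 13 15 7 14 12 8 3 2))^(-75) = (2 7 12 3 15 14 8)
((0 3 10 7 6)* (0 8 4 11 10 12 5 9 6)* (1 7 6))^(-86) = (0 1 5 3 7 9 12)(4 8 6 10 11)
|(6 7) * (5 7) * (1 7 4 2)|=6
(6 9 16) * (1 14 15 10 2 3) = (1 14 15 10 2 3)(6 9 16) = [0, 14, 3, 1, 4, 5, 9, 7, 8, 16, 2, 11, 12, 13, 15, 10, 6]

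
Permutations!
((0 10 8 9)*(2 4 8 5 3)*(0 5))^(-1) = ((0 10)(2 4 8 9 5 3))^(-1) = (0 10)(2 3 5 9 8 4)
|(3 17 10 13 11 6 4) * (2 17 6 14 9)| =|(2 17 10 13 11 14 9)(3 6 4)| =21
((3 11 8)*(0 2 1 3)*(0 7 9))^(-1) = (0 9 7 8 11 3 1 2)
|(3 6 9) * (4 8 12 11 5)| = 15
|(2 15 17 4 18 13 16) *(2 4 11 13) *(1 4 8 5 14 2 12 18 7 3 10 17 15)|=|(1 4 7 3 10 17 11 13 16 8 5 14 2)(12 18)|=26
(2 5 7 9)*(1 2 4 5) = [0, 2, 1, 3, 5, 7, 6, 9, 8, 4] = (1 2)(4 5 7 9)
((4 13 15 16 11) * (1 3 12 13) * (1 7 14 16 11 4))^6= ((1 3 12 13 15 11)(4 7 14 16))^6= (4 14)(7 16)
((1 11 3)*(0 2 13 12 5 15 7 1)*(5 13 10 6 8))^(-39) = ((0 2 10 6 8 5 15 7 1 11 3)(12 13))^(-39) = (0 5 3 8 11 6 1 10 7 2 15)(12 13)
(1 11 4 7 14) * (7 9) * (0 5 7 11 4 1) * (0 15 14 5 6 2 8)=(0 6 2 8)(1 4 9 11)(5 7)(14 15)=[6, 4, 8, 3, 9, 7, 2, 5, 0, 11, 10, 1, 12, 13, 15, 14]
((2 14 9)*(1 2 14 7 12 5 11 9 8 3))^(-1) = ((1 2 7 12 5 11 9 14 8 3))^(-1) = (1 3 8 14 9 11 5 12 7 2)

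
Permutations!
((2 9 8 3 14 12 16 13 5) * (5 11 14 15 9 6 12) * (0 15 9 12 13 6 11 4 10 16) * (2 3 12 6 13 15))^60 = (16)(0 9 14)(2 8 5)(3 11 12)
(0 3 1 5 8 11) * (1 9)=[3, 5, 2, 9, 4, 8, 6, 7, 11, 1, 10, 0]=(0 3 9 1 5 8 11)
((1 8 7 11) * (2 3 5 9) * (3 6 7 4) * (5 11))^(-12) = ((1 8 4 3 11)(2 6 7 5 9))^(-12) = (1 3 8 11 4)(2 5 6 9 7)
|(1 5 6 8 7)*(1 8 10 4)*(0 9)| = |(0 9)(1 5 6 10 4)(7 8)| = 10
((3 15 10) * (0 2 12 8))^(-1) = (0 8 12 2)(3 10 15)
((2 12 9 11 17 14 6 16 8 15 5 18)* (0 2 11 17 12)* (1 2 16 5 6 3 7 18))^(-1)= ((0 16 8 15 6 5 1 2)(3 7 18 11 12 9 17 14))^(-1)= (0 2 1 5 6 15 8 16)(3 14 17 9 12 11 18 7)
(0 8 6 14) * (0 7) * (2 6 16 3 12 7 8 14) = [14, 1, 6, 12, 4, 5, 2, 0, 16, 9, 10, 11, 7, 13, 8, 15, 3] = (0 14 8 16 3 12 7)(2 6)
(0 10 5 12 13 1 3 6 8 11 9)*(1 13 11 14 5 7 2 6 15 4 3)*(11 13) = [10, 1, 6, 15, 3, 12, 8, 2, 14, 0, 7, 9, 13, 11, 5, 4] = (0 10 7 2 6 8 14 5 12 13 11 9)(3 15 4)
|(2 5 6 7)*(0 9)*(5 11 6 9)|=12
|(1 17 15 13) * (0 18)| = 4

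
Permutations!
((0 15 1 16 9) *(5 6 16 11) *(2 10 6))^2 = (0 1 5 10 16)(2 6 9 15 11)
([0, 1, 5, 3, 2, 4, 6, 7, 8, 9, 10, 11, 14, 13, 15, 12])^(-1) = [0, 1, 4, 3, 5, 2, 6, 7, 8, 9, 10, 11, 15, 13, 12, 14]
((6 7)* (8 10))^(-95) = (6 7)(8 10)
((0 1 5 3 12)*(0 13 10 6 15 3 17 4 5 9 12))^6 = ((0 1 9 12 13 10 6 15 3)(4 5 17))^6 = (17)(0 6 12)(1 15 13)(3 10 9)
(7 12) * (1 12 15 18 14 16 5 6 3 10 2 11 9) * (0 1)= (0 1 12 7 15 18 14 16 5 6 3 10 2 11 9)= [1, 12, 11, 10, 4, 6, 3, 15, 8, 0, 2, 9, 7, 13, 16, 18, 5, 17, 14]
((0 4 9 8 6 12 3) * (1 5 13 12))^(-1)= ((0 4 9 8 6 1 5 13 12 3))^(-1)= (0 3 12 13 5 1 6 8 9 4)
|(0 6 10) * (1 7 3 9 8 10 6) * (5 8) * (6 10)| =9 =|(0 1 7 3 9 5 8 6 10)|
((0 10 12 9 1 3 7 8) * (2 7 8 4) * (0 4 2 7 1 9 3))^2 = (0 12 8 7 1 10 3 4 2)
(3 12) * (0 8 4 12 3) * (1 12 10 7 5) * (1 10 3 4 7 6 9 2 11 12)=(0 8 7 5 10 6 9 2 11 12)(3 4)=[8, 1, 11, 4, 3, 10, 9, 5, 7, 2, 6, 12, 0]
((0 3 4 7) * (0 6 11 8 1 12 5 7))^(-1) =(0 4 3)(1 8 11 6 7 5 12)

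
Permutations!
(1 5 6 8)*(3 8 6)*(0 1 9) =(0 1 5 3 8 9) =[1, 5, 2, 8, 4, 3, 6, 7, 9, 0]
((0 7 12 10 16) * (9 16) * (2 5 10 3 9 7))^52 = ((0 2 5 10 7 12 3 9 16))^52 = (0 9 12 10 2 16 3 7 5)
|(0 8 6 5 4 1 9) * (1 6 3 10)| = |(0 8 3 10 1 9)(4 6 5)| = 6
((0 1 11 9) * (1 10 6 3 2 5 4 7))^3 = ((0 10 6 3 2 5 4 7 1 11 9))^3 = (0 3 4 11 10 2 7 9 6 5 1)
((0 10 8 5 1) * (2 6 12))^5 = ((0 10 8 5 1)(2 6 12))^5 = (2 12 6)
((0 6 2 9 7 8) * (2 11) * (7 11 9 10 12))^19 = (0 6 9 11 2 10 12 7 8) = ((0 6 9 11 2 10 12 7 8))^19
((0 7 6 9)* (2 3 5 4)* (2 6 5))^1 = (0 7 5 4 6 9)(2 3)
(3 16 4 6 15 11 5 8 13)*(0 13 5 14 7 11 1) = [13, 0, 2, 16, 6, 8, 15, 11, 5, 9, 10, 14, 12, 3, 7, 1, 4] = (0 13 3 16 4 6 15 1)(5 8)(7 11 14)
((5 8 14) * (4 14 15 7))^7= ((4 14 5 8 15 7))^7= (4 14 5 8 15 7)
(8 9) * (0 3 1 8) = (0 3 1 8 9) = [3, 8, 2, 1, 4, 5, 6, 7, 9, 0]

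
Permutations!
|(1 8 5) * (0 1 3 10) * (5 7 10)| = 10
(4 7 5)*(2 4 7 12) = (2 4 12)(5 7) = [0, 1, 4, 3, 12, 7, 6, 5, 8, 9, 10, 11, 2]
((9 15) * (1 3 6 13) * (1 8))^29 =((1 3 6 13 8)(9 15))^29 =(1 8 13 6 3)(9 15)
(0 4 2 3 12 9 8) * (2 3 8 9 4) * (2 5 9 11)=(0 5 9 11 2 8)(3 12 4)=[5, 1, 8, 12, 3, 9, 6, 7, 0, 11, 10, 2, 4]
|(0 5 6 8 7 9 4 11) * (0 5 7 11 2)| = |(0 7 9 4 2)(5 6 8 11)| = 20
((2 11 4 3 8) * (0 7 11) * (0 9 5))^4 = ((0 7 11 4 3 8 2 9 5))^4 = (0 3 5 4 9 11 2 7 8)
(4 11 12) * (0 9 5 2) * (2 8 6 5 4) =(0 9 4 11 12 2)(5 8 6) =[9, 1, 0, 3, 11, 8, 5, 7, 6, 4, 10, 12, 2]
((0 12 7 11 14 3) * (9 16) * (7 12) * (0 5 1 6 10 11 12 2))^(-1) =((0 7 12 2)(1 6 10 11 14 3 5)(9 16))^(-1) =(0 2 12 7)(1 5 3 14 11 10 6)(9 16)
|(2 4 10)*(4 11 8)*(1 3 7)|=15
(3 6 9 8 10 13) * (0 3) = (0 3 6 9 8 10 13) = [3, 1, 2, 6, 4, 5, 9, 7, 10, 8, 13, 11, 12, 0]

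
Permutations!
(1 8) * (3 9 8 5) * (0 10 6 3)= [10, 5, 2, 9, 4, 0, 3, 7, 1, 8, 6]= (0 10 6 3 9 8 1 5)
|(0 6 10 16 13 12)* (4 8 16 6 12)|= 4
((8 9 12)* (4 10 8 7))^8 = ((4 10 8 9 12 7))^8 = (4 8 12)(7 10 9)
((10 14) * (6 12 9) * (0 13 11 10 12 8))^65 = ((0 13 11 10 14 12 9 6 8))^65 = (0 11 14 9 8 13 10 12 6)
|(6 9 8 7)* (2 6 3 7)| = |(2 6 9 8)(3 7)| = 4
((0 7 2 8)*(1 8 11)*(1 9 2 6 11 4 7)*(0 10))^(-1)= (0 10 8 1)(2 9 11 6 7 4)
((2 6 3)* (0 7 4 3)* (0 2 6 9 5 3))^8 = (0 4 7)(2 3 9 6 5)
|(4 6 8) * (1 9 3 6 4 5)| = 6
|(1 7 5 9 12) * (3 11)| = 10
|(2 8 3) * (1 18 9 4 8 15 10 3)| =20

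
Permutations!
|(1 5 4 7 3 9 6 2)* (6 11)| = 9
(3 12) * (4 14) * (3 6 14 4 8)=(3 12 6 14 8)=[0, 1, 2, 12, 4, 5, 14, 7, 3, 9, 10, 11, 6, 13, 8]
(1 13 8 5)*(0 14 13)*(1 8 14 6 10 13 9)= (0 6 10 13 14 9 1)(5 8)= [6, 0, 2, 3, 4, 8, 10, 7, 5, 1, 13, 11, 12, 14, 9]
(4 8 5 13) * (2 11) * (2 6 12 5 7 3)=(2 11 6 12 5 13 4 8 7 3)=[0, 1, 11, 2, 8, 13, 12, 3, 7, 9, 10, 6, 5, 4]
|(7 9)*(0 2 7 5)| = 5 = |(0 2 7 9 5)|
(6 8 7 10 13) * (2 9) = (2 9)(6 8 7 10 13) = [0, 1, 9, 3, 4, 5, 8, 10, 7, 2, 13, 11, 12, 6]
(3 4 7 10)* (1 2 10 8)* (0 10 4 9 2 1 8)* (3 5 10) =(0 3 9 2 4 7)(5 10) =[3, 1, 4, 9, 7, 10, 6, 0, 8, 2, 5]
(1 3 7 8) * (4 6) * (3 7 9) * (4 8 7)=(1 4 6 8)(3 9)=[0, 4, 2, 9, 6, 5, 8, 7, 1, 3]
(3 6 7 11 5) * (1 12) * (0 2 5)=(0 2 5 3 6 7 11)(1 12)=[2, 12, 5, 6, 4, 3, 7, 11, 8, 9, 10, 0, 1]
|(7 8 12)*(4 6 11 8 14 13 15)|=|(4 6 11 8 12 7 14 13 15)|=9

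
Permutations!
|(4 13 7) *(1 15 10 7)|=|(1 15 10 7 4 13)|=6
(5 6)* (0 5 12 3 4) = (0 5 6 12 3 4) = [5, 1, 2, 4, 0, 6, 12, 7, 8, 9, 10, 11, 3]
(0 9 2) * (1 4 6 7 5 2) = (0 9 1 4 6 7 5 2) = [9, 4, 0, 3, 6, 2, 7, 5, 8, 1]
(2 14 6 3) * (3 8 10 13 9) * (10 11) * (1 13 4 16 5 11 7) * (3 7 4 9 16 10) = (1 13 16 5 11 3 2 14 6 8 4 10 9 7) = [0, 13, 14, 2, 10, 11, 8, 1, 4, 7, 9, 3, 12, 16, 6, 15, 5]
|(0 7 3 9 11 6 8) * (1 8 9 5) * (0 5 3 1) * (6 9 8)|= |(0 7 1 6 8 5)(9 11)|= 6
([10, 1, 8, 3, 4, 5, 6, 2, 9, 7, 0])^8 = [0, 1, 2, 3, 4, 5, 6, 7, 8, 9, 10]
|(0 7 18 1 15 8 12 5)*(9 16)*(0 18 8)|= 8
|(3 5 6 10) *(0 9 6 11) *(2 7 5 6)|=6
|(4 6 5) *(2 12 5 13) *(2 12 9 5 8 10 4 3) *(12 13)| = |(13)(2 9 5 3)(4 6 12 8 10)| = 20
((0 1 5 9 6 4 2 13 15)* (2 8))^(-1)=((0 1 5 9 6 4 8 2 13 15))^(-1)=(0 15 13 2 8 4 6 9 5 1)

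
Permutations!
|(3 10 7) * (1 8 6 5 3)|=|(1 8 6 5 3 10 7)|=7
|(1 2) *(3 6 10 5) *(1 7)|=12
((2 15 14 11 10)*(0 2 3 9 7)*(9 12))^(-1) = (0 7 9 12 3 10 11 14 15 2)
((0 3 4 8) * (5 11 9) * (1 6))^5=((0 3 4 8)(1 6)(5 11 9))^5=(0 3 4 8)(1 6)(5 9 11)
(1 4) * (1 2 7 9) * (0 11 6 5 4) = (0 11 6 5 4 2 7 9 1) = [11, 0, 7, 3, 2, 4, 5, 9, 8, 1, 10, 6]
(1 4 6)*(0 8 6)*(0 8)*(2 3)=(1 4 8 6)(2 3)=[0, 4, 3, 2, 8, 5, 1, 7, 6]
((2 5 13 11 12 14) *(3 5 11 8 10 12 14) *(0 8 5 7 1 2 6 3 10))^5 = ((0 8)(1 2 11 14 6 3 7)(5 13)(10 12))^5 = (0 8)(1 3 14 2 7 6 11)(5 13)(10 12)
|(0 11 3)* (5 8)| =|(0 11 3)(5 8)| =6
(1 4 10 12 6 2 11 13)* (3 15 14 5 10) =(1 4 3 15 14 5 10 12 6 2 11 13) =[0, 4, 11, 15, 3, 10, 2, 7, 8, 9, 12, 13, 6, 1, 5, 14]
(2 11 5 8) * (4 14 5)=(2 11 4 14 5 8)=[0, 1, 11, 3, 14, 8, 6, 7, 2, 9, 10, 4, 12, 13, 5]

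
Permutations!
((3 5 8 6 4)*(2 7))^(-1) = (2 7)(3 4 6 8 5)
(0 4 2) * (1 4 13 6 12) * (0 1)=(0 13 6 12)(1 4 2)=[13, 4, 1, 3, 2, 5, 12, 7, 8, 9, 10, 11, 0, 6]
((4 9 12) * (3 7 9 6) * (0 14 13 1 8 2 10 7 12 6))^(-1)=(0 4 12 3 6 9 7 10 2 8 1 13 14)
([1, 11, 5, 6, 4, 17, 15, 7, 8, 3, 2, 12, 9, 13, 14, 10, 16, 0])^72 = [0, 1, 2, 3, 4, 5, 6, 7, 8, 9, 10, 11, 12, 13, 14, 15, 16, 17]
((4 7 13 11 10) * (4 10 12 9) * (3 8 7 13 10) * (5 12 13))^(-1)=(3 10 7 8)(4 9 12 5)(11 13)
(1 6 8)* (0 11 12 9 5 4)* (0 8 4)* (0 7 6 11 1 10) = (0 1 11 12 9 5 7 6 4 8 10) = [1, 11, 2, 3, 8, 7, 4, 6, 10, 5, 0, 12, 9]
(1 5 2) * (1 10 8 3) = (1 5 2 10 8 3) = [0, 5, 10, 1, 4, 2, 6, 7, 3, 9, 8]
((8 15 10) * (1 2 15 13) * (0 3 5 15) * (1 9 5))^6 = (15)(0 1)(2 3)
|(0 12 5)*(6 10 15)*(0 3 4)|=|(0 12 5 3 4)(6 10 15)|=15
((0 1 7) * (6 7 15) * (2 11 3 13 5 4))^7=((0 1 15 6 7)(2 11 3 13 5 4))^7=(0 15 7 1 6)(2 11 3 13 5 4)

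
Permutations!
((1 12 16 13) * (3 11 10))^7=((1 12 16 13)(3 11 10))^7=(1 13 16 12)(3 11 10)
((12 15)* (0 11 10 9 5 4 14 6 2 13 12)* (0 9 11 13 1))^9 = (0 2 14 5 15 13 1 6 4 9 12)(10 11)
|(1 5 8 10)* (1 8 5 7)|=|(1 7)(8 10)|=2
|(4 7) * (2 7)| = |(2 7 4)| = 3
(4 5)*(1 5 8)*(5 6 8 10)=[0, 6, 2, 3, 10, 4, 8, 7, 1, 9, 5]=(1 6 8)(4 10 5)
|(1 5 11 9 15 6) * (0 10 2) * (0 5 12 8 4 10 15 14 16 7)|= 15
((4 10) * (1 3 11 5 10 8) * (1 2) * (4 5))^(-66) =(11) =((1 3 11 4 8 2)(5 10))^(-66)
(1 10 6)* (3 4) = [0, 10, 2, 4, 3, 5, 1, 7, 8, 9, 6] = (1 10 6)(3 4)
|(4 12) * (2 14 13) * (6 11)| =|(2 14 13)(4 12)(6 11)| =6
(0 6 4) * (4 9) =[6, 1, 2, 3, 0, 5, 9, 7, 8, 4] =(0 6 9 4)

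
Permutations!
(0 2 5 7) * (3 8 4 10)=[2, 1, 5, 8, 10, 7, 6, 0, 4, 9, 3]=(0 2 5 7)(3 8 4 10)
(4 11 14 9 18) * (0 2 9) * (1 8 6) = [2, 8, 9, 3, 11, 5, 1, 7, 6, 18, 10, 14, 12, 13, 0, 15, 16, 17, 4] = (0 2 9 18 4 11 14)(1 8 6)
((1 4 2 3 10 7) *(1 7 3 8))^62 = (10)(1 2)(4 8)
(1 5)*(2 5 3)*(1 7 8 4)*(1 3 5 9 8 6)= (1 5 7 6)(2 9 8 4 3)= [0, 5, 9, 2, 3, 7, 1, 6, 4, 8]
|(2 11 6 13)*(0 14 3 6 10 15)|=|(0 14 3 6 13 2 11 10 15)|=9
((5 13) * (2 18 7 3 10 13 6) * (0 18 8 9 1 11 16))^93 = (0 8 10 16 2 3 11 6 7 1 5 18 9 13)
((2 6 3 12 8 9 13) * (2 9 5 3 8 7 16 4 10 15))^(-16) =(2 7 6 16 8 4 5 10 3 15 12)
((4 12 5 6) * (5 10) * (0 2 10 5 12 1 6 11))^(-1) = (0 11 5 12 10 2)(1 4 6)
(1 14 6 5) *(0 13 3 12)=(0 13 3 12)(1 14 6 5)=[13, 14, 2, 12, 4, 1, 5, 7, 8, 9, 10, 11, 0, 3, 6]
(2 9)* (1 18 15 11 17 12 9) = (1 18 15 11 17 12 9 2) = [0, 18, 1, 3, 4, 5, 6, 7, 8, 2, 10, 17, 9, 13, 14, 11, 16, 12, 15]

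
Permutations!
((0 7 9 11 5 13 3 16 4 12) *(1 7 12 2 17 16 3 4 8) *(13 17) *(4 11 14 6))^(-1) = ((0 12)(1 7 9 14 6 4 2 13 11 5 17 16 8))^(-1) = (0 12)(1 8 16 17 5 11 13 2 4 6 14 9 7)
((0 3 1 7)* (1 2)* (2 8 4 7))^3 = ((0 3 8 4 7)(1 2))^3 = (0 4 3 7 8)(1 2)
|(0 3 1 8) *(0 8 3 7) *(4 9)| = 2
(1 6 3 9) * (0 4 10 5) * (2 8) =[4, 6, 8, 9, 10, 0, 3, 7, 2, 1, 5] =(0 4 10 5)(1 6 3 9)(2 8)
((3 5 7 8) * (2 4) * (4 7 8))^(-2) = (2 7 4)(3 5 8)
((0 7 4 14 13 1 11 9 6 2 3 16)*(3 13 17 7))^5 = (0 16 3)(1 13 2 6 9 11)(4 14 17 7)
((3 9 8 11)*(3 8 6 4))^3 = (3 4 6 9)(8 11)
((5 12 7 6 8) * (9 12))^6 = (12)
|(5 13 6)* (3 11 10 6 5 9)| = |(3 11 10 6 9)(5 13)| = 10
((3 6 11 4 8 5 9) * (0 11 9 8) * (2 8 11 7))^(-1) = (0 4 11 5 8 2 7)(3 9 6)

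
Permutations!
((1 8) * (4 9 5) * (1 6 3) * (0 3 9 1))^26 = ((0 3)(1 8 6 9 5 4))^26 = (1 6 5)(4 8 9)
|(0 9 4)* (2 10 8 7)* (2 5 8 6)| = |(0 9 4)(2 10 6)(5 8 7)| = 3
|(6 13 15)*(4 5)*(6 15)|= 2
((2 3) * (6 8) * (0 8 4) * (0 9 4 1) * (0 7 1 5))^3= (0 5 6 8)(1 7)(2 3)(4 9)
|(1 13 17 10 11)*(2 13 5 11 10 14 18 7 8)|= |(1 5 11)(2 13 17 14 18 7 8)|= 21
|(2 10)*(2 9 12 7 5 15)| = |(2 10 9 12 7 5 15)| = 7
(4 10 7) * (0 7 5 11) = [7, 1, 2, 3, 10, 11, 6, 4, 8, 9, 5, 0] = (0 7 4 10 5 11)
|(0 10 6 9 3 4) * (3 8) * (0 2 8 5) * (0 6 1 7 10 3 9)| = |(0 3 4 2 8 9 5 6)(1 7 10)| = 24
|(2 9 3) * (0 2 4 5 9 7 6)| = |(0 2 7 6)(3 4 5 9)| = 4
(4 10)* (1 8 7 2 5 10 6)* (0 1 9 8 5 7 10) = (0 1 5)(2 7)(4 6 9 8 10) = [1, 5, 7, 3, 6, 0, 9, 2, 10, 8, 4]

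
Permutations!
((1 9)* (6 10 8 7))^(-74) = (6 8)(7 10)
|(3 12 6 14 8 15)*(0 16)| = 6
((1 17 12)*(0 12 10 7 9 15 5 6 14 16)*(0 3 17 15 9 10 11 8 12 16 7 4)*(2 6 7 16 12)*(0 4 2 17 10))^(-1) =(0 7 5 15 1 12)(2 10 3 16 14 6)(8 11 17)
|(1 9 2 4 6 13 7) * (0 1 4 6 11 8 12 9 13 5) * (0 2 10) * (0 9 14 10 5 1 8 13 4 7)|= 13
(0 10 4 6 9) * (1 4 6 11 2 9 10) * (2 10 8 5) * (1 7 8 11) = [7, 4, 9, 3, 1, 2, 11, 8, 5, 0, 6, 10] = (0 7 8 5 2 9)(1 4)(6 11 10)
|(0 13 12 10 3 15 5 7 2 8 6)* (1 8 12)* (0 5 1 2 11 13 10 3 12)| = 13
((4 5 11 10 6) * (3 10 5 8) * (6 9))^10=(11)(3 4 9)(6 10 8)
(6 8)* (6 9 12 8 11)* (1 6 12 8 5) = (1 6 11 12 5)(8 9) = [0, 6, 2, 3, 4, 1, 11, 7, 9, 8, 10, 12, 5]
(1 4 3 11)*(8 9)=(1 4 3 11)(8 9)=[0, 4, 2, 11, 3, 5, 6, 7, 9, 8, 10, 1]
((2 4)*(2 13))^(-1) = ((2 4 13))^(-1) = (2 13 4)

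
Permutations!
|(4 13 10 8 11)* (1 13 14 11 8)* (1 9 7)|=|(1 13 10 9 7)(4 14 11)|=15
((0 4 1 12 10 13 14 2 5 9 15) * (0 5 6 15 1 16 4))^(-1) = (1 9 5 15 6 2 14 13 10 12)(4 16)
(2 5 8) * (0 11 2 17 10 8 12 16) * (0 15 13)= (0 11 2 5 12 16 15 13)(8 17 10)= [11, 1, 5, 3, 4, 12, 6, 7, 17, 9, 8, 2, 16, 0, 14, 13, 15, 10]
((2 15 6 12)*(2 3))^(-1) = ((2 15 6 12 3))^(-1) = (2 3 12 6 15)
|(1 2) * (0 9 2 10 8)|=6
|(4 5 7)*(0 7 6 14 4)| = 4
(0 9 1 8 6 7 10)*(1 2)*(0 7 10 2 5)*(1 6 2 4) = (0 9 5)(1 8 2 6 10 7 4) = [9, 8, 6, 3, 1, 0, 10, 4, 2, 5, 7]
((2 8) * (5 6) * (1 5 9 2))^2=(1 6 2)(5 9 8)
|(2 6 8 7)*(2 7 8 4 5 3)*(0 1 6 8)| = |(0 1 6 4 5 3 2 8)| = 8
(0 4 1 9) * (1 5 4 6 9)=(0 6 9)(4 5)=[6, 1, 2, 3, 5, 4, 9, 7, 8, 0]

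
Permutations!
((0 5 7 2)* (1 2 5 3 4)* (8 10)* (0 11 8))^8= (11)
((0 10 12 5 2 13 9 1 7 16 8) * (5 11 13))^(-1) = (0 8 16 7 1 9 13 11 12 10)(2 5)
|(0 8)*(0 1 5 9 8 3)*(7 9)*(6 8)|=6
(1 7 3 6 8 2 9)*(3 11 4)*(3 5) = (1 7 11 4 5 3 6 8 2 9) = [0, 7, 9, 6, 5, 3, 8, 11, 2, 1, 10, 4]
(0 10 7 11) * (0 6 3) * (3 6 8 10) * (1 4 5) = (0 3)(1 4 5)(7 11 8 10) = [3, 4, 2, 0, 5, 1, 6, 11, 10, 9, 7, 8]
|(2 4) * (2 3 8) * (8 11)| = 5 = |(2 4 3 11 8)|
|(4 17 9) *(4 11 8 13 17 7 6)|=|(4 7 6)(8 13 17 9 11)|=15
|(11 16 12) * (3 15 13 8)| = 12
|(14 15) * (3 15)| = 3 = |(3 15 14)|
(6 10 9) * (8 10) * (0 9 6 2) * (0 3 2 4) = [9, 1, 3, 2, 0, 5, 8, 7, 10, 4, 6] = (0 9 4)(2 3)(6 8 10)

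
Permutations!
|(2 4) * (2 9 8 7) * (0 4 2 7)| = |(0 4 9 8)| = 4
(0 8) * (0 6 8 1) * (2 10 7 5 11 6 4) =(0 1)(2 10 7 5 11 6 8 4) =[1, 0, 10, 3, 2, 11, 8, 5, 4, 9, 7, 6]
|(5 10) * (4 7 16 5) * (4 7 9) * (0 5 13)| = 6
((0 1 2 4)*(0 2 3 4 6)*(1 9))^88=(0 4 9 2 1 6 3)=((0 9 1 3 4 2 6))^88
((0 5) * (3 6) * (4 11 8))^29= ((0 5)(3 6)(4 11 8))^29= (0 5)(3 6)(4 8 11)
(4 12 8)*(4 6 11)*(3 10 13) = [0, 1, 2, 10, 12, 5, 11, 7, 6, 9, 13, 4, 8, 3] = (3 10 13)(4 12 8 6 11)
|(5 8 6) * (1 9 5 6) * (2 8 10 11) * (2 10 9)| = |(1 2 8)(5 9)(10 11)| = 6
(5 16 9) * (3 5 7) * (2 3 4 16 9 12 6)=[0, 1, 3, 5, 16, 9, 2, 4, 8, 7, 10, 11, 6, 13, 14, 15, 12]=(2 3 5 9 7 4 16 12 6)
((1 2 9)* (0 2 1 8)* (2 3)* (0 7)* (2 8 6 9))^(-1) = ((0 3 8 7)(6 9))^(-1) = (0 7 8 3)(6 9)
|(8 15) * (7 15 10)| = |(7 15 8 10)| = 4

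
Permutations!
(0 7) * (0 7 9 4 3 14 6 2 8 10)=[9, 1, 8, 14, 3, 5, 2, 7, 10, 4, 0, 11, 12, 13, 6]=(0 9 4 3 14 6 2 8 10)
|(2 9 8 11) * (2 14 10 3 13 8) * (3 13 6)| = 10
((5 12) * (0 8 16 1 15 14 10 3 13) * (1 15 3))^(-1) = ((0 8 16 15 14 10 1 3 13)(5 12))^(-1) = (0 13 3 1 10 14 15 16 8)(5 12)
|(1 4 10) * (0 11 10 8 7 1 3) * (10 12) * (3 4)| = |(0 11 12 10 4 8 7 1 3)| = 9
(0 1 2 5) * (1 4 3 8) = (0 4 3 8 1 2 5) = [4, 2, 5, 8, 3, 0, 6, 7, 1]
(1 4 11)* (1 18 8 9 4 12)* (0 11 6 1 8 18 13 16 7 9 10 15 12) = [11, 0, 2, 3, 6, 5, 1, 9, 10, 4, 15, 13, 8, 16, 14, 12, 7, 17, 18] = (18)(0 11 13 16 7 9 4 6 1)(8 10 15 12)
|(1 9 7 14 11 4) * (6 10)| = 6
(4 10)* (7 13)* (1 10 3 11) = (1 10 4 3 11)(7 13) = [0, 10, 2, 11, 3, 5, 6, 13, 8, 9, 4, 1, 12, 7]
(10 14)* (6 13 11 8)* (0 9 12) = [9, 1, 2, 3, 4, 5, 13, 7, 6, 12, 14, 8, 0, 11, 10] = (0 9 12)(6 13 11 8)(10 14)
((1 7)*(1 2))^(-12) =(7)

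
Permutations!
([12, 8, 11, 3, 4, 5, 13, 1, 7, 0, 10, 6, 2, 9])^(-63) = (13)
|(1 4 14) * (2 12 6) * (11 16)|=|(1 4 14)(2 12 6)(11 16)|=6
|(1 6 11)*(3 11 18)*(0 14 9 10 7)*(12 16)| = |(0 14 9 10 7)(1 6 18 3 11)(12 16)| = 10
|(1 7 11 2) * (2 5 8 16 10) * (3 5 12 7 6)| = 24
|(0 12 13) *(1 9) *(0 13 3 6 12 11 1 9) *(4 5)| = 6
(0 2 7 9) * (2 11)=(0 11 2 7 9)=[11, 1, 7, 3, 4, 5, 6, 9, 8, 0, 10, 2]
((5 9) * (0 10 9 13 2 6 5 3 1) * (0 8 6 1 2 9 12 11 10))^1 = ((1 8 6 5 13 9 3 2)(10 12 11))^1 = (1 8 6 5 13 9 3 2)(10 12 11)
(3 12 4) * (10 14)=(3 12 4)(10 14)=[0, 1, 2, 12, 3, 5, 6, 7, 8, 9, 14, 11, 4, 13, 10]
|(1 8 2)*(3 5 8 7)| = |(1 7 3 5 8 2)| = 6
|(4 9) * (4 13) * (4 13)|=|(13)(4 9)|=2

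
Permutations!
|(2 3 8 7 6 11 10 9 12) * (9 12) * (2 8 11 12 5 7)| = |(2 3 11 10 5 7 6 12 8)| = 9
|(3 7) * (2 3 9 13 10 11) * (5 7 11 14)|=|(2 3 11)(5 7 9 13 10 14)|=6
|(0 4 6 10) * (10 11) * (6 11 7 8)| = |(0 4 11 10)(6 7 8)| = 12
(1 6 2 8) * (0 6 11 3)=(0 6 2 8 1 11 3)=[6, 11, 8, 0, 4, 5, 2, 7, 1, 9, 10, 3]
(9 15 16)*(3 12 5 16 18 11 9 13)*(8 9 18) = (3 12 5 16 13)(8 9 15)(11 18) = [0, 1, 2, 12, 4, 16, 6, 7, 9, 15, 10, 18, 5, 3, 14, 8, 13, 17, 11]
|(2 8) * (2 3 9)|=4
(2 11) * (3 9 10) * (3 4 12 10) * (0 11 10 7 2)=(0 11)(2 10 4 12 7)(3 9)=[11, 1, 10, 9, 12, 5, 6, 2, 8, 3, 4, 0, 7]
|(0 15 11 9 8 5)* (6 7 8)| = |(0 15 11 9 6 7 8 5)| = 8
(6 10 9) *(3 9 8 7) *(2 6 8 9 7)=(2 6 10 9 8)(3 7)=[0, 1, 6, 7, 4, 5, 10, 3, 2, 8, 9]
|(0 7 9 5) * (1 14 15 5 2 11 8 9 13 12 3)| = |(0 7 13 12 3 1 14 15 5)(2 11 8 9)| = 36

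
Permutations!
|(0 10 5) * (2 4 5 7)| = |(0 10 7 2 4 5)| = 6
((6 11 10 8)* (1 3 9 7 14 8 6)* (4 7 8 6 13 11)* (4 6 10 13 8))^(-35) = ((1 3 9 4 7 14 10 8)(11 13))^(-35) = (1 14 9 8 7 3 10 4)(11 13)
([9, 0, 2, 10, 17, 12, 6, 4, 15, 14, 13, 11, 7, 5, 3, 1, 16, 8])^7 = (0 12)(1 5)(3 17)(4 14)(7 9)(8 10)(13 15)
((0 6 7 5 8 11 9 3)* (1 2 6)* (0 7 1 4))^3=((0 4)(1 2 6)(3 7 5 8 11 9))^3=(0 4)(3 8)(5 9)(7 11)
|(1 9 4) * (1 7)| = 4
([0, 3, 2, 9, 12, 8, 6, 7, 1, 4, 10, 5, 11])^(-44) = [0, 12, 2, 11, 8, 9, 6, 7, 4, 5, 10, 3, 1]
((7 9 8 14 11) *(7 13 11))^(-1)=(7 14 8 9)(11 13)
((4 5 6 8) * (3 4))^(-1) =((3 4 5 6 8))^(-1) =(3 8 6 5 4)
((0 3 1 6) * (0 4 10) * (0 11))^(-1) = (0 11 10 4 6 1 3)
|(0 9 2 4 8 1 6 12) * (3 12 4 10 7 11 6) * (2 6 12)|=12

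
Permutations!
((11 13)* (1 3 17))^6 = (17)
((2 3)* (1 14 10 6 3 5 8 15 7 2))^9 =(1 3 6 10 14)(2 7 15 8 5)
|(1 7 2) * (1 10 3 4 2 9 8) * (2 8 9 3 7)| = 7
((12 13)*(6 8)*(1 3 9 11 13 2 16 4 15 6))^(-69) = ((1 3 9 11 13 12 2 16 4 15 6 8))^(-69) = (1 11 2 15)(3 13 16 6)(4 8 9 12)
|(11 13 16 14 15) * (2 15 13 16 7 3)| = 8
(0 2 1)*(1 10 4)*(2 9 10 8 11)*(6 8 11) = (0 9 10 4 1)(2 11)(6 8) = [9, 0, 11, 3, 1, 5, 8, 7, 6, 10, 4, 2]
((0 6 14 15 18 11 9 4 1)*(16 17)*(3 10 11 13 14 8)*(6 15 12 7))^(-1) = (0 1 4 9 11 10 3 8 6 7 12 14 13 18 15)(16 17)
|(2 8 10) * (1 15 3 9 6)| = |(1 15 3 9 6)(2 8 10)| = 15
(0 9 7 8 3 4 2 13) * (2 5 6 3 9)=(0 2 13)(3 4 5 6)(7 8 9)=[2, 1, 13, 4, 5, 6, 3, 8, 9, 7, 10, 11, 12, 0]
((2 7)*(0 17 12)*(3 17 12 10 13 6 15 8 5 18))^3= (0 12)(2 7)(3 13 8)(5 17 6)(10 15 18)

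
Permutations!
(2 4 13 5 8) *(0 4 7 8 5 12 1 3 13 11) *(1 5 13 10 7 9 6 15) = (0 4 11)(1 3 10 7 8 2 9 6 15)(5 13 12) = [4, 3, 9, 10, 11, 13, 15, 8, 2, 6, 7, 0, 5, 12, 14, 1]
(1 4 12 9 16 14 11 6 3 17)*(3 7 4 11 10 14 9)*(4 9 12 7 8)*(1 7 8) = (1 11 6)(3 17 7 9 16 12)(4 8)(10 14) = [0, 11, 2, 17, 8, 5, 1, 9, 4, 16, 14, 6, 3, 13, 10, 15, 12, 7]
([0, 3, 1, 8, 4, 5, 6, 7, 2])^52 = [0, 1, 2, 3, 4, 5, 6, 7, 8]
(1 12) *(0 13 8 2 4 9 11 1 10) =(0 13 8 2 4 9 11 1 12 10) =[13, 12, 4, 3, 9, 5, 6, 7, 2, 11, 0, 1, 10, 8]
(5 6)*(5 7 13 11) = [0, 1, 2, 3, 4, 6, 7, 13, 8, 9, 10, 5, 12, 11] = (5 6 7 13 11)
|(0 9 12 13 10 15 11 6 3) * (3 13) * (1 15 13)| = 4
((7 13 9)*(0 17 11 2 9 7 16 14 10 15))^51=(0 14 2)(7 13)(9 17 10)(11 15 16)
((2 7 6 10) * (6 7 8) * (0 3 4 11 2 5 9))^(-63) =((0 3 4 11 2 8 6 10 5 9))^(-63) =(0 10 2 3 5 8 4 9 6 11)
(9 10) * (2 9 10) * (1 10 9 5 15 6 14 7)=(1 10 9 2 5 15 6 14 7)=[0, 10, 5, 3, 4, 15, 14, 1, 8, 2, 9, 11, 12, 13, 7, 6]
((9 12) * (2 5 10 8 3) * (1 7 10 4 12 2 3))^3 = (1 8 10 7)(2 12 5 9 4)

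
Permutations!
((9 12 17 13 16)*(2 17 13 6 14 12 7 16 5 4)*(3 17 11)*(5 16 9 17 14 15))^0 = ((2 11 3 14 12 13 16 17 6 15 5 4)(7 9))^0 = (17)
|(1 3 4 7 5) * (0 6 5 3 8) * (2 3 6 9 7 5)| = |(0 9 7 6 2 3 4 5 1 8)| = 10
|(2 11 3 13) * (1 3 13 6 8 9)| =|(1 3 6 8 9)(2 11 13)| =15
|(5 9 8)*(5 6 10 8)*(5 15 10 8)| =4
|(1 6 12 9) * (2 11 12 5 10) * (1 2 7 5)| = 12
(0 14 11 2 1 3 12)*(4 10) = (0 14 11 2 1 3 12)(4 10) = [14, 3, 1, 12, 10, 5, 6, 7, 8, 9, 4, 2, 0, 13, 11]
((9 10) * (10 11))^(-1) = ((9 11 10))^(-1) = (9 10 11)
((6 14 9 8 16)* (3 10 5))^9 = (6 16 8 9 14)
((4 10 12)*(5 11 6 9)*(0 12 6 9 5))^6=(0 11 6 4)(5 10 12 9)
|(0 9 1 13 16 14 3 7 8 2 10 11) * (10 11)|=11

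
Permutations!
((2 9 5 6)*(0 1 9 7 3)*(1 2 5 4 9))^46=((0 2 7 3)(4 9)(5 6))^46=(9)(0 7)(2 3)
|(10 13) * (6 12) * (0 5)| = 2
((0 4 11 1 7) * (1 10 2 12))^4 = (0 2)(1 11)(4 12)(7 10) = ((0 4 11 10 2 12 1 7))^4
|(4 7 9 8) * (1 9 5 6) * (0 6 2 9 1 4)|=|(0 6 4 7 5 2 9 8)|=8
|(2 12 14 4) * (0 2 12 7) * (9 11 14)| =|(0 2 7)(4 12 9 11 14)| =15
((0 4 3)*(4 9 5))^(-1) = (0 3 4 5 9)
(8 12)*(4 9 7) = (4 9 7)(8 12) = [0, 1, 2, 3, 9, 5, 6, 4, 12, 7, 10, 11, 8]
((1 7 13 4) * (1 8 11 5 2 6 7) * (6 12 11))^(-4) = (4 8 6 7 13)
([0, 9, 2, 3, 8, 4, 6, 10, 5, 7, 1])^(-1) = (1 10 7 9)(4 5 8)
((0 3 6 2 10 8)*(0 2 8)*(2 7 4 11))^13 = (0 7 10 8 2 6 11 3 4)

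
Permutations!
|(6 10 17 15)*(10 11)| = |(6 11 10 17 15)| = 5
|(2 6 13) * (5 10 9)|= 3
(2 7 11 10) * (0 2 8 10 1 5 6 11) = [2, 5, 7, 3, 4, 6, 11, 0, 10, 9, 8, 1] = (0 2 7)(1 5 6 11)(8 10)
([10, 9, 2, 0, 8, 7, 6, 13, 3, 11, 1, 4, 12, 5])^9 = [10, 9, 2, 0, 8, 5, 6, 7, 3, 11, 1, 4, 12, 13]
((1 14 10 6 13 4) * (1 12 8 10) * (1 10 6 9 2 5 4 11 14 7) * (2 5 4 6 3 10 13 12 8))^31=((1 7)(2 4 8 3 10 9 5 6 12)(11 14 13))^31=(1 7)(2 10 12 3 6 8 5 4 9)(11 14 13)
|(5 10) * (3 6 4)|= 6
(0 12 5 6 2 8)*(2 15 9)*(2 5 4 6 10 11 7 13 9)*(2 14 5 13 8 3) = (0 12 4 6 15 14 5 10 11 7 8)(2 3)(9 13) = [12, 1, 3, 2, 6, 10, 15, 8, 0, 13, 11, 7, 4, 9, 5, 14]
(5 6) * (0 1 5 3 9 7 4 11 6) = (0 1 5)(3 9 7 4 11 6) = [1, 5, 2, 9, 11, 0, 3, 4, 8, 7, 10, 6]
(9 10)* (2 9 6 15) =(2 9 10 6 15) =[0, 1, 9, 3, 4, 5, 15, 7, 8, 10, 6, 11, 12, 13, 14, 2]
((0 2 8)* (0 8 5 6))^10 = (8)(0 5)(2 6)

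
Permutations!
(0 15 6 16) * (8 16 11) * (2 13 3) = (0 15 6 11 8 16)(2 13 3) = [15, 1, 13, 2, 4, 5, 11, 7, 16, 9, 10, 8, 12, 3, 14, 6, 0]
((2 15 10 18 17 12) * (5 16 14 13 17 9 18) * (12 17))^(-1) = ((2 15 10 5 16 14 13 12)(9 18))^(-1) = (2 12 13 14 16 5 10 15)(9 18)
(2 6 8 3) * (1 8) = (1 8 3 2 6) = [0, 8, 6, 2, 4, 5, 1, 7, 3]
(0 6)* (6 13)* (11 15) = (0 13 6)(11 15) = [13, 1, 2, 3, 4, 5, 0, 7, 8, 9, 10, 15, 12, 6, 14, 11]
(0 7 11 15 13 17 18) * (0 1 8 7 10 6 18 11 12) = (0 10 6 18 1 8 7 12)(11 15 13 17) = [10, 8, 2, 3, 4, 5, 18, 12, 7, 9, 6, 15, 0, 17, 14, 13, 16, 11, 1]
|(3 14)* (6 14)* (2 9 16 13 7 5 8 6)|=10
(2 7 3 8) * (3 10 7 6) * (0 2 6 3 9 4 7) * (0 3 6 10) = (0 2 6 9 4 7)(3 8 10) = [2, 1, 6, 8, 7, 5, 9, 0, 10, 4, 3]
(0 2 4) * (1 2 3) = (0 3 1 2 4) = [3, 2, 4, 1, 0]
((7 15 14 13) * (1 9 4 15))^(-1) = ((1 9 4 15 14 13 7))^(-1) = (1 7 13 14 15 4 9)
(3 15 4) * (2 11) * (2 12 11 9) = (2 9)(3 15 4)(11 12) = [0, 1, 9, 15, 3, 5, 6, 7, 8, 2, 10, 12, 11, 13, 14, 4]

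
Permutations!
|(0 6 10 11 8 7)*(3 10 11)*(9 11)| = |(0 6 9 11 8 7)(3 10)| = 6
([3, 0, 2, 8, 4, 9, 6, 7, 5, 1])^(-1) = [1, 9, 2, 0, 4, 8, 6, 7, 3, 5]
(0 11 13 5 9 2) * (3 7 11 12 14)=[12, 1, 0, 7, 4, 9, 6, 11, 8, 2, 10, 13, 14, 5, 3]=(0 12 14 3 7 11 13 5 9 2)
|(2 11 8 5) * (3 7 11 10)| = 7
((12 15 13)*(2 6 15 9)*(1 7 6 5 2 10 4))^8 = (1 4 10 9 12 13 15 6 7)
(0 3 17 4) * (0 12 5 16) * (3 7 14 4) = [7, 1, 2, 17, 12, 16, 6, 14, 8, 9, 10, 11, 5, 13, 4, 15, 0, 3] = (0 7 14 4 12 5 16)(3 17)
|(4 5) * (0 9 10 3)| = |(0 9 10 3)(4 5)| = 4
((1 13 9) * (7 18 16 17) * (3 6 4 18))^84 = ((1 13 9)(3 6 4 18 16 17 7))^84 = (18)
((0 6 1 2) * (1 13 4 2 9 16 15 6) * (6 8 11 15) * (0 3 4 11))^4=((0 1 9 16 6 13 11 15 8)(2 3 4))^4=(0 6 8 16 15 9 11 1 13)(2 3 4)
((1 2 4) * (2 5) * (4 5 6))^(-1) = ((1 6 4)(2 5))^(-1) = (1 4 6)(2 5)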